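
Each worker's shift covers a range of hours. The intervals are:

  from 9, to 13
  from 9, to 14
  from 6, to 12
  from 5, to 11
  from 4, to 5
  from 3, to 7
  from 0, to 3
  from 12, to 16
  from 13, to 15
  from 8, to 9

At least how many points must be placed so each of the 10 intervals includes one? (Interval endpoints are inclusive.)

By right end: [0,3]  [4,5]  [3,7]  [8,9]  [5,11]  [6,12]  [9,13]  [9,14]  [13,15]  [12,16]
[0,3] uncovered → point at 3; [4,5] uncovered → point at 5; [8,9] uncovered → point at 9; [13,15] uncovered → point at 15.
Points: 3, 5, 9, 15 (4 total).

4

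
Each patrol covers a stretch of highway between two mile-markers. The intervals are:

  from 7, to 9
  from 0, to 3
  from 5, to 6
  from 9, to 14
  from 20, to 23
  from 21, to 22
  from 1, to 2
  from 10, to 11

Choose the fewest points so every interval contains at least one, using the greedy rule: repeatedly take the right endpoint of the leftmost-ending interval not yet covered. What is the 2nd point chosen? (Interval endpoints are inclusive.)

Process intervals by earliest right end; each time one isn't hit yet, stab at its right endpoint.
By right end: [1,2]  [0,3]  [5,6]  [7,9]  [10,11]  [9,14]  [21,22]  [20,23]
[1,2] uncovered → point at 2; [5,6] uncovered → point at 6; [7,9] uncovered → point at 9; [10,11] uncovered → point at 11; [21,22] uncovered → point at 22.
Points: 2, 6, 9, 11, 22 (5 total).

6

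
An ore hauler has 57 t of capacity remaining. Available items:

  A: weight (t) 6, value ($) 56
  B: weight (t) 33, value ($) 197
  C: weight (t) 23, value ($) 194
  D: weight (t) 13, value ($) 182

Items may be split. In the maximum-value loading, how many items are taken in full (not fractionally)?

3

Order: D (182/13=14.00) > A (56/6=9.33) > C (194/23=8.43) > B (197/33=5.97)
Fill: take D (13 @ 182) → take A (6 @ 56) → take C (23 @ 194) → take 15/33 of B → 89.55; 57/57 used.
3 item(s) taken whole; one partial (take 15/33 of B).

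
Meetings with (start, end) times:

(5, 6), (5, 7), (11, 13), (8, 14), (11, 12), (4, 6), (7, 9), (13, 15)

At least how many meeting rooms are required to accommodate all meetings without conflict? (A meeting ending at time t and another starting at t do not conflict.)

3

Events (time:±→running): 4:+→1 5:+→2 5:+→3 … peak 3.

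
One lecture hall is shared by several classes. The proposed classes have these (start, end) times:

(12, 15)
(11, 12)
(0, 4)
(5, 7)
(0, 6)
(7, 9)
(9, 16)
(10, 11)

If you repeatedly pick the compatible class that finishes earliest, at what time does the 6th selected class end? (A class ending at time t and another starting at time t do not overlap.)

15

Sorted by end: (0,4)  (0,6)  (5,7)  (7,9)  (10,11)  (11,12)  (12,15)  (9,16)
take (0,4); take (5,7); take (7,9); take (10,11); take (11,12); take (12,15).
Selected: (0,4) (5,7) (7,9) (10,11) (11,12) (12,15)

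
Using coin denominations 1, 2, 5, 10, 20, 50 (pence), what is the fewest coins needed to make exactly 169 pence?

7

Use the largest denomination that fits, subtract, and repeat.
169 = 3×50 + 1×10 + 1×5 + 2×2
Total coins = 3 + 1 + 1 + 2 = 7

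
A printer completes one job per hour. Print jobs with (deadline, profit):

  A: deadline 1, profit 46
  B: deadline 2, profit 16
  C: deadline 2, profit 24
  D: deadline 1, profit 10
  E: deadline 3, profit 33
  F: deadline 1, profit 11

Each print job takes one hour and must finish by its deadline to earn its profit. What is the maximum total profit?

By profit: A(d1,46), E(d3,33), C(d2,24), B(d2,16), F(d1,11), D(d1,10)
A→slot 1; E→slot 3; C→slot 2; B skipped; F skipped; D skipped.
Profit = 46 + 24 + 33 = 103

103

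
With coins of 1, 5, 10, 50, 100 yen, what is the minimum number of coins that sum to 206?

Greedy: take as many of the largest coin as possible, then repeat with the remainder.
206 = 2×100 + 1×5 + 1×1
Total coins = 2 + 1 + 1 = 4

4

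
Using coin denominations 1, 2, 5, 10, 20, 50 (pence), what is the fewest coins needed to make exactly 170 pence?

170 − 3×50→20 − 1×20→0
Total coins = 3 + 1 = 4

4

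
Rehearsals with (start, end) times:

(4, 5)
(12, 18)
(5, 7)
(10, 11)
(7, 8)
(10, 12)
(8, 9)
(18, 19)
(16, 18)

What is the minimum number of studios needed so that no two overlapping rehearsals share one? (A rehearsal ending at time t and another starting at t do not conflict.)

The answer is the maximum number of intervals overlapping at any instant.
starts: [4, 5, 7, 8, 10, 10, 12, 16, 18]
ends:   [5, 7, 8, 9, 11, 12, 18, 18, 19]
s4→1 e5→0 s5→1 e7→0 s7→1 e8→0 s8→1 e9→0 s10→1 s10→2  — peak 2.

2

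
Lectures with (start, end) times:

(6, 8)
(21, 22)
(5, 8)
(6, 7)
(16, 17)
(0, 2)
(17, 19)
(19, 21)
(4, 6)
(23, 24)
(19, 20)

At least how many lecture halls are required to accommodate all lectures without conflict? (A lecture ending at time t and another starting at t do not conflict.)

starts: [0, 4, 5, 6, 6, 16, 17, 19, 19, 21, 23]
ends:   [2, 6, 7, 8, 8, 17, 19, 20, 21, 22, 24]
s0→1 e2→0 s4→1 s5→2 e6→1 s6→2 s6→3  — peak 3.

3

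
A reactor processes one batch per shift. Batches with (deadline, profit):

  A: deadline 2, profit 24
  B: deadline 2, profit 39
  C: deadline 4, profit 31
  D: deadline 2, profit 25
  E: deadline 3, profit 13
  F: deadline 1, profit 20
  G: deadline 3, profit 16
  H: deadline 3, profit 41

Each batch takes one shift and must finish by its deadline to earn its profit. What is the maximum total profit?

By profit: H(d3,41), B(d2,39), C(d4,31), D(d2,25), A(d2,24), F(d1,20), G(d3,16), E(d3,13)
H→slot 3; B→slot 2; C→slot 4; D→slot 1; A skipped; F skipped; G skipped; E skipped.
Profit = 25 + 39 + 41 + 31 = 136

136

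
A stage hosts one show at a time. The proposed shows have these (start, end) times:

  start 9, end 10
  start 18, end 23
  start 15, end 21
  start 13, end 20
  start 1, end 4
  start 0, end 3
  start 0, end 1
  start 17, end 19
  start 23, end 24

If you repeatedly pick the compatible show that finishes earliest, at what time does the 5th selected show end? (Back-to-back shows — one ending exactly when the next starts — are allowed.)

24

Greedy by earliest finish: after sorting by end time, pick each interval compatible with the last pick.
Sorted by end: (0,1)  (0,3)  (1,4)  (9,10)  (17,19)  (13,20)  (15,21)  (18,23)  (23,24)
take (0,1); skip (0,3); take (1,4); take (9,10); take (17,19); skip (13,20); take (23,24).
Selected: (0,1) (1,4) (9,10) (17,19) (23,24)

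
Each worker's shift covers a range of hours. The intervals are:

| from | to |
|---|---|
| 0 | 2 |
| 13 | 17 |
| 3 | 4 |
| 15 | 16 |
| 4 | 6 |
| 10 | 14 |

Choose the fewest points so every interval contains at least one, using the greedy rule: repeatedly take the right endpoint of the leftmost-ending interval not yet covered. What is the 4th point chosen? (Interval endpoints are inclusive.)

16

Sort by right endpoint; whenever an interval is uncovered, place a point at its right end.
By right end: [0,2]  [3,4]  [4,6]  [10,14]  [15,16]  [13,17]
[0,2] uncovered → point at 2; [3,4] uncovered → point at 4; [10,14] uncovered → point at 14; [15,16] uncovered → point at 16.
Points: 2, 4, 14, 16 (4 total).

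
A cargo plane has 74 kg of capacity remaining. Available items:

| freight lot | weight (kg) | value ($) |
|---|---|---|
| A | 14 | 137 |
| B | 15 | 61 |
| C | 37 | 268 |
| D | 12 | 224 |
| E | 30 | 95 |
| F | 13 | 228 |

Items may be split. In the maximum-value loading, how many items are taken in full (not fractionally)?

3

Greedy by value/weight ratio, highest first.
Order: D (224/12=18.67) > F (228/13=17.54) > A (137/14=9.79) > C (268/37=7.24) > B (61/15=4.07) > E (95/30=3.17)
Fill: take D (12 @ 224) → take F (13 @ 228) → take A (14 @ 137) → take 35/37 of C → 253.51; 74/74 used.
3 item(s) taken whole; one partial (take 35/37 of C).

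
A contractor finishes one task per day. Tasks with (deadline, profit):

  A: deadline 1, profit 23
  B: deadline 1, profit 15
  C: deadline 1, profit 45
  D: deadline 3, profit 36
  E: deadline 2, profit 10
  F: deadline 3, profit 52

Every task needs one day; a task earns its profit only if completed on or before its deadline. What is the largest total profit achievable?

Take jobs in profit order; each goes to the latest open slot no later than its deadline.
Profit order: F=52 C=45 D=36 A=23 B=15 E=10
Assign: F→slot 3, C→slot 1, D→slot 2, A skipped, B skipped, E skipped.
Slots: [1:C] [2:D] [3:F]
Profit = 45 + 36 + 52 = 133

133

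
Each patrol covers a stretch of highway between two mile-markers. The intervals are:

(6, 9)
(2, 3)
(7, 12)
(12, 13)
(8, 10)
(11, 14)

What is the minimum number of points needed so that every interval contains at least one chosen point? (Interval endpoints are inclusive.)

3

Process intervals by earliest right end; each time one isn't hit yet, stab at its right endpoint.
Sorted: [2,3] [6,9] [8,10] [7,12] [12,13] [11,14]
{[2,3]} hit by 3; {[6,9],[8,10],[7,12]} hit by 9; {[12,13],[11,14]} hit by 13.
Points: 3, 9, 13 (3 total).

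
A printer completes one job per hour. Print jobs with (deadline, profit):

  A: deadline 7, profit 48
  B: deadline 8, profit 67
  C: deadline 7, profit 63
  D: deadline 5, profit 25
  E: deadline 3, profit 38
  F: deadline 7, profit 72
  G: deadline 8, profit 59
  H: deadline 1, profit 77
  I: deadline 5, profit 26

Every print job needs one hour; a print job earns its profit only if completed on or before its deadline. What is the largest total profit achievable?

By profit: H(d1,77), F(d7,72), B(d8,67), C(d7,63), G(d8,59), A(d7,48), E(d3,38), I(d5,26), D(d5,25)
H→slot 1; F→slot 7; B→slot 8; C→slot 6; G→slot 5; A→slot 4; E→slot 3; I→slot 2; D skipped.
Profit = 77 + 26 + 38 + 48 + 59 + 63 + 72 + 67 = 450

450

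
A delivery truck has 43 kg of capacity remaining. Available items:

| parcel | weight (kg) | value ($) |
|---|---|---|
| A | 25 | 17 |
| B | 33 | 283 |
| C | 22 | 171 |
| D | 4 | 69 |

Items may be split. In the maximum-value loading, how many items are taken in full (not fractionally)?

2

Greedy by value/weight ratio, highest first.
Order: D (69/4=17.25) > B (283/33=8.58) > C (171/22=7.77) > A (17/25=0.68)
Fill: take D (4 @ 69) → take B (33 @ 283) → take 6/22 of C → 46.64; 43/43 used.
2 item(s) taken whole; one partial (take 6/22 of C).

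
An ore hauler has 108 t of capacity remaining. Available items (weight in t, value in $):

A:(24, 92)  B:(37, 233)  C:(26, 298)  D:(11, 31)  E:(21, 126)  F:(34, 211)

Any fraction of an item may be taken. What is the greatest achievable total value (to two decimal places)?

Ratios (sorted): C 11.46, B 6.30, F 6.21, E 6.00, A 3.83, D 2.82
take C (26 @ 298); take B (37 @ 233); take F (34 @ 211); take 11/21 of E → 66.00. Capacity used 108/108.
Total value = 808.00

808.00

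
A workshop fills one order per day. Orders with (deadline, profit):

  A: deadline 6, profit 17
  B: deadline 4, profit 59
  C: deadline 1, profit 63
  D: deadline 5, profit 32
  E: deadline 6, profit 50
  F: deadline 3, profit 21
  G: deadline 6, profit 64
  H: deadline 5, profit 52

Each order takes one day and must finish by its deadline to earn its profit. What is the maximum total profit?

Sort by profit descending; place each in the latest free slot ≤ its deadline.
By profit: G(d6,64), C(d1,63), B(d4,59), H(d5,52), E(d6,50), D(d5,32), F(d3,21), A(d6,17)
G→slot 6; C→slot 1; B→slot 4; H→slot 5; E→slot 3; D→slot 2; F skipped; A skipped.
Profit = 63 + 32 + 50 + 59 + 52 + 64 = 320

320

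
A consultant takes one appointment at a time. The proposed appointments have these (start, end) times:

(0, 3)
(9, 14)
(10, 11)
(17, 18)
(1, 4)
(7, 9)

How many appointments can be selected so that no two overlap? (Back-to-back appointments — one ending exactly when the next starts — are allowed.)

Order by finish time; keep every interval that doesn't clash with the previous kept one.
By end time: (0,3), (1,4), (7,9), (10,11), (9,14), (17,18).
Pick (0,3); next start ≥ 3 → (7,9); next start ≥ 9 → (10,11); next start ≥ 11 → (17,18).
Selected 4 appointments.

4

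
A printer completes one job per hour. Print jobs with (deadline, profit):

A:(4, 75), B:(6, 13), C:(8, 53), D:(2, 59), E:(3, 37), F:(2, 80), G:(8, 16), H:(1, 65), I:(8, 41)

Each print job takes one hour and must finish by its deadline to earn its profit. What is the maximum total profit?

Profit order: F=80 A=75 H=65 D=59 C=53 I=41 E=37 G=16 B=13
Assign: F→slot 2, A→slot 4, H→slot 1, D skipped, C→slot 8, I→slot 7, E→slot 3, G→slot 6, B→slot 5.
Slots: [1:H] [2:F] [3:E] [4:A] [5:B] [6:G] [7:I] [8:C]
Profit = 65 + 80 + 37 + 75 + 13 + 16 + 41 + 53 = 380

380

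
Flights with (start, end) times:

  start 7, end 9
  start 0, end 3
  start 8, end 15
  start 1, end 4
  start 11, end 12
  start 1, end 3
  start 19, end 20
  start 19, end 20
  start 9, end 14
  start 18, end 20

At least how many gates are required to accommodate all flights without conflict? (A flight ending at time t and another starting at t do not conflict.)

Count concurrent intervals with a sweep; the peak is the room count.
Events (time:±→running): 0:+→1 1:+→2 1:+→3 … peak 3.

3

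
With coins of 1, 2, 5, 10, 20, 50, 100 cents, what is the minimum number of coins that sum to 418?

418 − 4×100→18 − 1×10→8 − 1×5→3 − 1×2→1 − 1×1→0
Total coins = 4 + 1 + 1 + 1 + 1 = 8

8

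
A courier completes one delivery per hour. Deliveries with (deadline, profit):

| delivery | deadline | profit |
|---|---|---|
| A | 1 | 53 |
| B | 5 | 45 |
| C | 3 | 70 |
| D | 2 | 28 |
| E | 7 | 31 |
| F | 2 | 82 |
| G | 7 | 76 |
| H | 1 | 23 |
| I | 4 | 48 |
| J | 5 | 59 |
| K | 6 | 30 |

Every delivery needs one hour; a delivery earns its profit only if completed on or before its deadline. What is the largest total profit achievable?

419

Profit order: F=82 G=76 C=70 J=59 A=53 I=48 B=45 E=31 K=30 D=28 H=23
Assign: F→slot 2, G→slot 7, C→slot 3, J→slot 5, A→slot 1, I→slot 4, B skipped, E→slot 6, K skipped, D skipped, H skipped.
Slots: [1:A] [2:F] [3:C] [4:I] [5:J] [6:E] [7:G]
Profit = 53 + 82 + 70 + 48 + 59 + 31 + 76 = 419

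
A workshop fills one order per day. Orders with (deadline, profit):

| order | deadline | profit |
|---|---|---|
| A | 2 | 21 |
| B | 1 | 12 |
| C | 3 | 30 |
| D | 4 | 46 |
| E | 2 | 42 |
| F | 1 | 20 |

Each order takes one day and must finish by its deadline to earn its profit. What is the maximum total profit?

Take jobs in profit order; each goes to the latest open slot no later than its deadline.
Profit order: D=46 E=42 C=30 A=21 F=20 B=12
Assign: D→slot 4, E→slot 2, C→slot 3, A→slot 1, F skipped, B skipped.
Slots: [1:A] [2:E] [3:C] [4:D]
Profit = 21 + 42 + 30 + 46 = 139

139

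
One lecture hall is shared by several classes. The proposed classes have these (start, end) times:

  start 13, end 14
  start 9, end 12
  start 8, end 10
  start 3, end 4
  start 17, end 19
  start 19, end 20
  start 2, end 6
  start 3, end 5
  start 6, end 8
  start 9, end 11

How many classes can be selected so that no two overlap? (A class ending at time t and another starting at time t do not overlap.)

Sorted by end: (3,4)  (3,5)  (2,6)  (6,8)  (8,10)  (9,11)  (9,12)  (13,14)  (17,19)  (19,20)
take (3,4); take (6,8); take (8,10); take (13,14); take (17,19); take (19,20).
Selected 6 classes.

6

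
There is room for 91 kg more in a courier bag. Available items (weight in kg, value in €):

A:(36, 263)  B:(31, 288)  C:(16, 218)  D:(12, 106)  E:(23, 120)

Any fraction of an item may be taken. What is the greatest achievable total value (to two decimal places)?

845.78

Sort by value per unit weight and fill in that order.
Ratios (sorted): C 13.62, B 9.29, D 8.83, A 7.31, E 5.22
take C (16 @ 218); take B (31 @ 288); take D (12 @ 106); take 32/36 of A → 233.78. Capacity used 91/91.
Total value = 845.78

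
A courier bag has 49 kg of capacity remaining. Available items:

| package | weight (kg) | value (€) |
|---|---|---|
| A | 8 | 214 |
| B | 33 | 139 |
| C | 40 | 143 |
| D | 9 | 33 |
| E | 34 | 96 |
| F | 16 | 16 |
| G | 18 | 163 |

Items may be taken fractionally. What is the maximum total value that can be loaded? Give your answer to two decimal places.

Order: A (214/8=26.75) > G (163/18=9.06) > B (139/33=4.21) > D (33/9=3.67) > C (143/40=3.58) > E (96/34=2.82) > F (16/16=1.00)
Fill: take A (8 @ 214) → take G (18 @ 163) → take 23/33 of B → 96.88; 49/49 used.
Total value = 473.88

473.88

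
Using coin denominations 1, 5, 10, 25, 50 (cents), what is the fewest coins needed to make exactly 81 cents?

Use the largest denomination that fits, subtract, and repeat.
81 = 1×50 + 1×25 + 1×5 + 1×1
Total coins = 1 + 1 + 1 + 1 = 4

4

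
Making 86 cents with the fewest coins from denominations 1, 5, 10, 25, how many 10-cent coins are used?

1

86 = 3×25 + 1×10 + 1×1
Count of 10: 1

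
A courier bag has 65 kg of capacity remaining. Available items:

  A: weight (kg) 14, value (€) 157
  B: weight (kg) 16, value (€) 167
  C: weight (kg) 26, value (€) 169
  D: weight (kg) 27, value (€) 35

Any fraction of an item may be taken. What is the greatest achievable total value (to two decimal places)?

Sort by value per unit weight and fill in that order.
Ratios (sorted): A 11.21, B 10.44, C 6.50, D 1.30
take A (14 @ 157); take B (16 @ 167); take C (26 @ 169); take 9/27 of D → 11.67. Capacity used 65/65.
Total value = 504.67

504.67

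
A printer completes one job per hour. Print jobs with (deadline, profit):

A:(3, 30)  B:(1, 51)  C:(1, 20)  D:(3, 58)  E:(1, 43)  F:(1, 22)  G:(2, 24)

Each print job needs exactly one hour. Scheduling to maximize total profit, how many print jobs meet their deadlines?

3

Take jobs in profit order; each goes to the latest open slot no later than its deadline.
By profit: D(d3,58), B(d1,51), E(d1,43), A(d3,30), G(d2,24), F(d1,22), C(d1,20)
D→slot 3; B→slot 1; E skipped; A→slot 2; G skipped; F skipped; C skipped.
3 of 7 scheduled.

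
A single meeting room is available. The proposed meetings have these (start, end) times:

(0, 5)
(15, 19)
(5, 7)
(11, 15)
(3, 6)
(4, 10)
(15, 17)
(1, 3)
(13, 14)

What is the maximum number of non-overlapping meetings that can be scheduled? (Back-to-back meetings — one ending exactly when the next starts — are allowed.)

4

Sort by end time and greedily take each interval whose start is ≥ the last chosen end.
Sorted by end: (1,3)  (0,5)  (3,6)  (5,7)  (4,10)  (13,14)  (11,15)  (15,17)  (15,19)
take (1,3); take (3,6); take (13,14); take (15,17); skip (15,19).
Selected 4 meetings.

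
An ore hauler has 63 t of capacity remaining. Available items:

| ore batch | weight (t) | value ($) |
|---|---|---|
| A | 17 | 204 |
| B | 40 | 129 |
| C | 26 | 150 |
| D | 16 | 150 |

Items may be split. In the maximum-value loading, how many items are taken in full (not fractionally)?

3

Ratios (sorted): A 12.00, D 9.38, C 5.77, B 3.23
take A (17 @ 204); take D (16 @ 150); take C (26 @ 150); take 4/40 of B → 12.90. Capacity used 63/63.
3 item(s) taken whole; one partial (take 4/40 of B).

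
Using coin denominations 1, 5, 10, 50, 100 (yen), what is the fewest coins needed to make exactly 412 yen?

412 − 4×100→12 − 1×10→2 − 2×1→0
Total coins = 4 + 1 + 2 = 7

7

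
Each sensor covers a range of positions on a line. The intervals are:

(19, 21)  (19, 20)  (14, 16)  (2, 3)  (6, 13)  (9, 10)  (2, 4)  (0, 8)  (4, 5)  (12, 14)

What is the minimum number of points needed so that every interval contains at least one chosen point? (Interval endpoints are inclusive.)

5

Process intervals by earliest right end; each time one isn't hit yet, stab at its right endpoint.
By right end: [2,3]  [2,4]  [4,5]  [0,8]  [9,10]  [6,13]  [12,14]  [14,16]  [19,20]  [19,21]
[2,3] uncovered → point at 3; [4,5] uncovered → point at 5; [9,10] uncovered → point at 10; [12,14] uncovered → point at 14; [19,20] uncovered → point at 20.
Points: 3, 5, 10, 14, 20 (5 total).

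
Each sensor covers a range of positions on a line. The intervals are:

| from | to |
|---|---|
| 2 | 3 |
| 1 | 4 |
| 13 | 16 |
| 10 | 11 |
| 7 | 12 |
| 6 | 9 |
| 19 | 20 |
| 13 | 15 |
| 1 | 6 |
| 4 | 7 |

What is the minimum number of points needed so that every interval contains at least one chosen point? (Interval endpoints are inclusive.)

5

Sort by right endpoint; whenever an interval is uncovered, place a point at its right end.
By right end: [2,3]  [1,4]  [1,6]  [4,7]  [6,9]  [10,11]  [7,12]  [13,15]  [13,16]  [19,20]
[2,3] uncovered → point at 3; [4,7] uncovered → point at 7; [10,11] uncovered → point at 11; [13,15] uncovered → point at 15; [19,20] uncovered → point at 20.
Points: 3, 7, 11, 15, 20 (5 total).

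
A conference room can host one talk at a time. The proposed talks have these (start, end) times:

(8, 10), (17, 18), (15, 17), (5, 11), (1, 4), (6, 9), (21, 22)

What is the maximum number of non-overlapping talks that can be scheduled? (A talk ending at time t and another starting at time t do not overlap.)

Sort by end time and greedily take each interval whose start is ≥ the last chosen end.
By end time: (1,4), (6,9), (8,10), (5,11), (15,17), (17,18), (21,22).
Pick (1,4); next start ≥ 4 → (6,9); next start ≥ 9 → (15,17); next start ≥ 17 → (17,18); next start ≥ 18 → (21,22).
Selected 5 talks.

5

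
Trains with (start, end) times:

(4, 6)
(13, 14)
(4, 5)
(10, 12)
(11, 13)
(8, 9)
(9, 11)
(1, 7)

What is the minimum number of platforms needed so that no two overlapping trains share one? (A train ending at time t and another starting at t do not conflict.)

Count concurrent intervals with a sweep; the peak is the room count.
starts: [1, 4, 4, 8, 9, 10, 11, 13]
ends:   [5, 6, 7, 9, 11, 12, 13, 14]
s1→1 s4→2 s4→3  — peak 3.

3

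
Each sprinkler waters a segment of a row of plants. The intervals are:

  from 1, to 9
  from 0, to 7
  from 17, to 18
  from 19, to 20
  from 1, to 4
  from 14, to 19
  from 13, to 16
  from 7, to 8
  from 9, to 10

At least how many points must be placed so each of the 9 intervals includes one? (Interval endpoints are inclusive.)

6

Sorted: [1,4] [0,7] [7,8] [1,9] [9,10] [13,16] [17,18] [14,19] [19,20]
{[1,4],[0,7]} hit by 4; {[7,8],[1,9]} hit by 8; {[9,10]} hit by 10; {[13,16]} hit by 16; {[17,18],[14,19]} hit by 18; {[19,20]} hit by 20.
Points: 4, 8, 10, 16, 18, 20 (6 total).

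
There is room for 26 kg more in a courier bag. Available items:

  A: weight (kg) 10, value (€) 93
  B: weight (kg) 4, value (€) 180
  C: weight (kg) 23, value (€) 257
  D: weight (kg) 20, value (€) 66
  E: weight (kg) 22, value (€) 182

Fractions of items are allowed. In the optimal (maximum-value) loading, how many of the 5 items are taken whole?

Sort by value per unit weight and fill in that order.
Ratios (sorted): B 45.00, C 11.17, A 9.30, E 8.27, D 3.30
take B (4 @ 180); take 22/23 of C → 245.83. Capacity used 26/26.
1 item(s) taken whole; one partial (take 22/23 of C).

1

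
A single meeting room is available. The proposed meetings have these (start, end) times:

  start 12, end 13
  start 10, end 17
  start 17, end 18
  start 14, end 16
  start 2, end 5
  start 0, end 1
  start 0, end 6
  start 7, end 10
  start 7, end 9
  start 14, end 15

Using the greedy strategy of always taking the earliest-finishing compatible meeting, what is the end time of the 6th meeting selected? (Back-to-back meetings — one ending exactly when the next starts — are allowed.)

Sort by end time and greedily take each interval whose start is ≥ the last chosen end.
By end time: (0,1), (2,5), (0,6), (7,9), (7,10), (12,13), (14,15), (14,16), (10,17), (17,18).
Pick (0,1); next start ≥ 1 → (2,5); next start ≥ 5 → (7,9); next start ≥ 9 → (12,13); next start ≥ 13 → (14,15); next start ≥ 15 → (17,18).
Selected: (0,1) (2,5) (7,9) (12,13) (14,15) (17,18)

18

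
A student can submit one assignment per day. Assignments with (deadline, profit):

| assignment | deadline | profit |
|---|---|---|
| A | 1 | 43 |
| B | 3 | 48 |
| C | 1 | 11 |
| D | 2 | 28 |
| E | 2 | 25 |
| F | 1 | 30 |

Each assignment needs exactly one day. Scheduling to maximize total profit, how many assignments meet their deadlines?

Take jobs in profit order; each goes to the latest open slot no later than its deadline.
Profit order: B=48 A=43 F=30 D=28 E=25 C=11
Assign: B→slot 3, A→slot 1, F skipped, D→slot 2, E skipped, C skipped.
Slots: [1:A] [2:D] [3:B]
3 of 6 scheduled.

3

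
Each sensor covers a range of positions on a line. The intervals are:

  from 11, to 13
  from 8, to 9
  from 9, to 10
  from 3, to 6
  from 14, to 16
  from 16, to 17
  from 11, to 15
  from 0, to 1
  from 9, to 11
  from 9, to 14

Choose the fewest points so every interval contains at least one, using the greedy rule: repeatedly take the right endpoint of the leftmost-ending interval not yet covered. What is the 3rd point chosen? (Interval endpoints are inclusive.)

By right end: [0,1]  [3,6]  [8,9]  [9,10]  [9,11]  [11,13]  [9,14]  [11,15]  [14,16]  [16,17]
[0,1] uncovered → point at 1; [3,6] uncovered → point at 6; [8,9] uncovered → point at 9; [11,13] uncovered → point at 13; [14,16] uncovered → point at 16.
Points: 1, 6, 9, 13, 16 (5 total).

9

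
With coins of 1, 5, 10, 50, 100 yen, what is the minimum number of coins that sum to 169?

Greedy: take as many of the largest coin as possible, then repeat with the remainder.
169 = 1×100 + 1×50 + 1×10 + 1×5 + 4×1
Total coins = 1 + 1 + 1 + 1 + 4 = 8

8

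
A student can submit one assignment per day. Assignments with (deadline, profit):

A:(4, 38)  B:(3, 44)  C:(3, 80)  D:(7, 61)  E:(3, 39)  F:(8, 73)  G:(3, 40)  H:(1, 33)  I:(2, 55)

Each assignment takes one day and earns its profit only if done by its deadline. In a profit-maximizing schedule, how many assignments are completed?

Take jobs in profit order; each goes to the latest open slot no later than its deadline.
Profit order: C=80 F=73 D=61 I=55 B=44 G=40 E=39 A=38 H=33
Assign: C→slot 3, F→slot 8, D→slot 7, I→slot 2, B→slot 1, G skipped, E skipped, A→slot 4, H skipped.
Slots: [1:B] [2:I] [3:C] [4:A] [7:D] [8:F]
6 of 9 scheduled.

6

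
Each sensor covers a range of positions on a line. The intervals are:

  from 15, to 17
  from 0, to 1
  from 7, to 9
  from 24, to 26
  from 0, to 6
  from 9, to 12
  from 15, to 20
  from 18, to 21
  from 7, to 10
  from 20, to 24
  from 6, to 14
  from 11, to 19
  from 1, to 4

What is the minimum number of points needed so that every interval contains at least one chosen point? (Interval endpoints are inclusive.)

Process intervals by earliest right end; each time one isn't hit yet, stab at its right endpoint.
Sorted: [0,1] [1,4] [0,6] [7,9] [7,10] [9,12] [6,14] [15,17] [11,19] [15,20] [18,21] [20,24] [24,26]
{[0,1],[1,4],[0,6]} hit by 1; {[7,9],[7,10],[9,12],[6,14]} hit by 9; {[15,17],[11,19],[15,20]} hit by 17; {[18,21],[20,24]} hit by 21; {[24,26]} hit by 26.
Points: 1, 9, 17, 21, 26 (5 total).

5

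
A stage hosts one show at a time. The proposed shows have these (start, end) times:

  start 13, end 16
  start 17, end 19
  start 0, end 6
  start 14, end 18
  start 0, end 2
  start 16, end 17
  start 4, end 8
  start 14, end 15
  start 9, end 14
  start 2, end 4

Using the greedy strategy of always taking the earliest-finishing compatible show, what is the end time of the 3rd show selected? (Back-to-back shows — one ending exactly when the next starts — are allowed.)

Greedy by earliest finish: after sorting by end time, pick each interval compatible with the last pick.
Sorted by end: (0,2)  (2,4)  (0,6)  (4,8)  (9,14)  (14,15)  (13,16)  (16,17)  (14,18)  (17,19)
take (0,2); take (2,4); skip (0,6); take (4,8); take (9,14); take (14,15); take (16,17); skip (14,18); take (17,19).
Selected: (0,2) (2,4) (4,8) (9,14) (14,15) (16,17) (17,19)

8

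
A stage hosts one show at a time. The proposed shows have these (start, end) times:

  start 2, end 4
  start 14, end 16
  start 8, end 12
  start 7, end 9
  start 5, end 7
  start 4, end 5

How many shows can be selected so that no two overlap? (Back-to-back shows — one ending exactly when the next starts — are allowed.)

Order by finish time; keep every interval that doesn't clash with the previous kept one.
Sorted by end: (2,4)  (4,5)  (5,7)  (7,9)  (8,12)  (14,16)
take (2,4); take (4,5); take (5,7); take (7,9); skip (8,12); take (14,16).
Selected 5 shows.

5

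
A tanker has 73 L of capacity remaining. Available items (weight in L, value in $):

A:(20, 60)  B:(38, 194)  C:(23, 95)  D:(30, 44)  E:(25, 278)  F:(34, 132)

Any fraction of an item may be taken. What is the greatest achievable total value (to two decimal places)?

Greedy by value/weight ratio, highest first.
Order: E (278/25=11.12) > B (194/38=5.11) > C (95/23=4.13) > F (132/34=3.88) > A (60/20=3.00) > D (44/30=1.47)
Fill: take E (25 @ 278) → take B (38 @ 194) → take 10/23 of C → 41.30; 73/73 used.
Total value = 513.30

513.30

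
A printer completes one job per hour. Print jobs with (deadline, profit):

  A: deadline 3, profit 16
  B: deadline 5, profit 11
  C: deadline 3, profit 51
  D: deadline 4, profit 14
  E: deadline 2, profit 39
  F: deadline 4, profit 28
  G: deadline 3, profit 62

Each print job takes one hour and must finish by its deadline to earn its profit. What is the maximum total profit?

191

Sort by profit descending; place each in the latest free slot ≤ its deadline.
By profit: G(d3,62), C(d3,51), E(d2,39), F(d4,28), A(d3,16), D(d4,14), B(d5,11)
G→slot 3; C→slot 2; E→slot 1; F→slot 4; A skipped; D skipped; B→slot 5.
Profit = 39 + 51 + 62 + 28 + 11 = 191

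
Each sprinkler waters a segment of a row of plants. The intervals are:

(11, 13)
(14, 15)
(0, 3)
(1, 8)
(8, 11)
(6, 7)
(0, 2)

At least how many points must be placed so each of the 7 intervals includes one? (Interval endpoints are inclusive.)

Sort by right endpoint; whenever an interval is uncovered, place a point at its right end.
Sorted: [0,2] [0,3] [6,7] [1,8] [8,11] [11,13] [14,15]
{[0,2],[0,3]} hit by 2; {[6,7],[1,8]} hit by 7; {[8,11],[11,13]} hit by 11; {[14,15]} hit by 15.
Points: 2, 7, 11, 15 (4 total).

4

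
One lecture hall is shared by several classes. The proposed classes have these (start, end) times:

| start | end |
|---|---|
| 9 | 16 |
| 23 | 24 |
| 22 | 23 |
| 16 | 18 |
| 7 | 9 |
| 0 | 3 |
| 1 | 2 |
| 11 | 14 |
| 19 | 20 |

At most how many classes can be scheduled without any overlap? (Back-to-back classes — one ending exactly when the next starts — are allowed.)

Sort by end time and greedily take each interval whose start is ≥ the last chosen end.
Sorted by end: (1,2)  (0,3)  (7,9)  (11,14)  (9,16)  (16,18)  (19,20)  (22,23)  (23,24)
take (1,2); take (7,9); take (11,14); skip (9,16); take (16,18); take (19,20); take (22,23); take (23,24).
Selected 7 classes.

7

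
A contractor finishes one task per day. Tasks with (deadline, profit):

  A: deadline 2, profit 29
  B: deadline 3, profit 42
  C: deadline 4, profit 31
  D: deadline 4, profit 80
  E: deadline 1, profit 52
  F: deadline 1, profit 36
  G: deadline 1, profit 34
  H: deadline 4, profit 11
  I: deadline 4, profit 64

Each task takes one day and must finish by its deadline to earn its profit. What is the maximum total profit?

Sort by profit descending; place each in the latest free slot ≤ its deadline.
Profit order: D=80 I=64 E=52 B=42 F=36 G=34 C=31 A=29 H=11
Assign: D→slot 4, I→slot 3, E→slot 1, B→slot 2, F skipped, G skipped, C skipped, A skipped, H skipped.
Slots: [1:E] [2:B] [3:I] [4:D]
Profit = 52 + 42 + 64 + 80 = 238

238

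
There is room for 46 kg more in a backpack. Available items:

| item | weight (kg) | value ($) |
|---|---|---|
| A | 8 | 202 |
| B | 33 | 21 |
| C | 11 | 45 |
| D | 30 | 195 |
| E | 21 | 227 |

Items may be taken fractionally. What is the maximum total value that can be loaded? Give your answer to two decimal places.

539.50

Sort by value per unit weight and fill in that order.
Ratios (sorted): A 25.25, E 10.81, D 6.50, C 4.09, B 0.64
take A (8 @ 202); take E (21 @ 227); take 17/30 of D → 110.50. Capacity used 46/46.
Total value = 539.50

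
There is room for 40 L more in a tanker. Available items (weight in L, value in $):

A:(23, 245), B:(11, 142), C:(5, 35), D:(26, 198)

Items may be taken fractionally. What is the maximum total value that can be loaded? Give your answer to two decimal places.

432.69

Order: B (142/11=12.91) > A (245/23=10.65) > D (198/26=7.62) > C (35/5=7.00)
Fill: take B (11 @ 142) → take A (23 @ 245) → take 6/26 of D → 45.69; 40/40 used.
Total value = 432.69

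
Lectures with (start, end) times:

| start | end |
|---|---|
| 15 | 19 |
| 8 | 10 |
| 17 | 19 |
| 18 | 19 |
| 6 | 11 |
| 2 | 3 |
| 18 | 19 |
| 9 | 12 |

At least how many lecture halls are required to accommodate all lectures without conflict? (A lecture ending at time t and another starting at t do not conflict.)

The answer is the maximum number of intervals overlapping at any instant.
Events (time:±→running): 2:+→1 3:-→0 6:+→1 8:+→2 9:+→3 10:-→2 11:-→1 12:-→0 15:+→1 17:+→2 18:+→3 18:+→4 … peak 4.

4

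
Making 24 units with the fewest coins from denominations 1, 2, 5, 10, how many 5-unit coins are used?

24 − 2×10→4 − 2×2→0
Count of 5: 0

0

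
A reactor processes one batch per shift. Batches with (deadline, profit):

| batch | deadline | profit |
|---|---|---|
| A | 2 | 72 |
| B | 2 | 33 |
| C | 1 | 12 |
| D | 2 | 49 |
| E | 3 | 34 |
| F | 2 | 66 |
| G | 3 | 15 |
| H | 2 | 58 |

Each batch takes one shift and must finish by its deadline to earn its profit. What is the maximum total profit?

172

Sort by profit descending; place each in the latest free slot ≤ its deadline.
By profit: A(d2,72), F(d2,66), H(d2,58), D(d2,49), E(d3,34), B(d2,33), G(d3,15), C(d1,12)
A→slot 2; F→slot 1; H skipped; D skipped; E→slot 3; B skipped; G skipped; C skipped.
Profit = 66 + 72 + 34 = 172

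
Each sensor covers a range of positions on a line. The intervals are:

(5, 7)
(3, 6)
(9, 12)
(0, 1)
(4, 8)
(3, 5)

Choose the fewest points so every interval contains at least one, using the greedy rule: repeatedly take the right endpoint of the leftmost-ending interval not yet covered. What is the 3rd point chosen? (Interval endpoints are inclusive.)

12

Sort by right endpoint; whenever an interval is uncovered, place a point at its right end.
By right end: [0,1]  [3,5]  [3,6]  [5,7]  [4,8]  [9,12]
[0,1] uncovered → point at 1; [3,5] uncovered → point at 5; [9,12] uncovered → point at 12.
Points: 1, 5, 12 (3 total).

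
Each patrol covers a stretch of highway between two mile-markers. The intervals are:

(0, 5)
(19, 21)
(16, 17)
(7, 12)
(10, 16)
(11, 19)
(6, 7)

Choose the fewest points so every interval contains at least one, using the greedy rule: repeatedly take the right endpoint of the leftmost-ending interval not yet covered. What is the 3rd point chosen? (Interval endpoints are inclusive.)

Sort by right endpoint; whenever an interval is uncovered, place a point at its right end.
Sorted: [0,5] [6,7] [7,12] [10,16] [16,17] [11,19] [19,21]
{[0,5]} hit by 5; {[6,7],[7,12]} hit by 7; {[10,16],[16,17],[11,19]} hit by 16; {[19,21]} hit by 21.
Points: 5, 7, 16, 21 (4 total).

16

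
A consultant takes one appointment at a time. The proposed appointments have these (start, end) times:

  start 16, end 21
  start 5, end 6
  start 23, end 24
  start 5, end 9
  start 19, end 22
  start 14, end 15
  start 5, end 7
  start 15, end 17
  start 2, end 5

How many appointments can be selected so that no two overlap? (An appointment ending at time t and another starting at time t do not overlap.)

Greedy by earliest finish: after sorting by end time, pick each interval compatible with the last pick.
Sorted by end: (2,5)  (5,6)  (5,7)  (5,9)  (14,15)  (15,17)  (16,21)  (19,22)  (23,24)
take (2,5); take (5,6); take (14,15); take (15,17); take (19,22); take (23,24).
Selected 6 appointments.

6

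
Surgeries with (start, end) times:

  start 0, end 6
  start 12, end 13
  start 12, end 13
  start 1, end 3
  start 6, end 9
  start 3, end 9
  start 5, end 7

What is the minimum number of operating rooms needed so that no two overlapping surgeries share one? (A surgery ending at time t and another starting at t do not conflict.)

Count concurrent intervals with a sweep; the peak is the room count.
Events (time:±→running): 0:+→1 1:+→2 3:-→1 3:+→2 5:+→3 … peak 3.

3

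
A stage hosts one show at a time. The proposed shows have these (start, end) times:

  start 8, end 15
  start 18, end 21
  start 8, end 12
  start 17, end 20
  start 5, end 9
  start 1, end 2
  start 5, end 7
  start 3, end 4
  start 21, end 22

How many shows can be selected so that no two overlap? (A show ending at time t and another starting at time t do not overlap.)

6

By end time: (1,2), (3,4), (5,7), (5,9), (8,12), (8,15), (17,20), (18,21), (21,22).
Pick (1,2); next start ≥ 2 → (3,4); next start ≥ 4 → (5,7); next start ≥ 7 → (8,12); next start ≥ 12 → (17,20); next start ≥ 20 → (21,22).
Selected 6 shows.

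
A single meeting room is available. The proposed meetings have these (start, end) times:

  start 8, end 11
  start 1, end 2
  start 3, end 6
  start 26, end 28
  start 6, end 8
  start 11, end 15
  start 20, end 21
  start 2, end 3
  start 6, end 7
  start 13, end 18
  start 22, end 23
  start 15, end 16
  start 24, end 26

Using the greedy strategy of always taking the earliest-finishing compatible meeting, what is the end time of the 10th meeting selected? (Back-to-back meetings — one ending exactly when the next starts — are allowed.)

By end time: (1,2), (2,3), (3,6), (6,7), (6,8), (8,11), (11,15), (15,16), (13,18), (20,21), (22,23), (24,26), (26,28).
Pick (1,2); next start ≥ 2 → (2,3); next start ≥ 3 → (3,6); next start ≥ 6 → (6,7); next start ≥ 7 → (8,11); next start ≥ 11 → (11,15); next start ≥ 15 → (15,16); next start ≥ 16 → (20,21); next start ≥ 21 → (22,23); next start ≥ 23 → (24,26); next start ≥ 26 → (26,28).
Selected: (1,2) (2,3) (3,6) (6,7) (8,11) (11,15) (15,16) (20,21) (22,23) (24,26) (26,28)

26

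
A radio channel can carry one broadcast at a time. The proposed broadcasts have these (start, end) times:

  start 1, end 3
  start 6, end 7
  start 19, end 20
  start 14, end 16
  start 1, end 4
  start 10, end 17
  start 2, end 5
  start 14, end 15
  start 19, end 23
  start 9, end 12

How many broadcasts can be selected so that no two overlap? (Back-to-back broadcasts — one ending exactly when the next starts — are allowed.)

5

Sort by end time and greedily take each interval whose start is ≥ the last chosen end.
By end time: (1,3), (1,4), (2,5), (6,7), (9,12), (14,15), (14,16), (10,17), (19,20), (19,23).
Pick (1,3); next start ≥ 3 → (6,7); next start ≥ 7 → (9,12); next start ≥ 12 → (14,15); next start ≥ 15 → (19,20).
Selected 5 broadcasts.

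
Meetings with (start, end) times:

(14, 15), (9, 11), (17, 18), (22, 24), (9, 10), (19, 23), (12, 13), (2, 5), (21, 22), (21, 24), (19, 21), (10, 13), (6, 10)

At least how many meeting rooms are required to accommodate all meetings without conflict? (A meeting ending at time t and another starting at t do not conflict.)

The answer is the maximum number of intervals overlapping at any instant.
starts: [2, 6, 9, 9, 10, 12, 14, 17, 19, 19, 21, 21, 22]
ends:   [5, 10, 10, 11, 13, 13, 15, 18, 21, 22, 23, 24, 24]
s2→1 e5→0 s6→1 s9→2 s9→3  — peak 3.

3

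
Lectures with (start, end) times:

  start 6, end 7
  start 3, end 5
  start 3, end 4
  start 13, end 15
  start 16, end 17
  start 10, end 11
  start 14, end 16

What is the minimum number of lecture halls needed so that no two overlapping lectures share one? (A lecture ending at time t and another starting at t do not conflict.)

2

Count concurrent intervals with a sweep; the peak is the room count.
Events (time:±→running): 3:+→1 3:+→2 … peak 2.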